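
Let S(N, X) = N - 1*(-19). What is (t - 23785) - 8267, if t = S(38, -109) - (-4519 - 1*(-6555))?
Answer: -34031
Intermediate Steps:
S(N, X) = 19 + N (S(N, X) = N + 19 = 19 + N)
t = -1979 (t = (19 + 38) - (-4519 - 1*(-6555)) = 57 - (-4519 + 6555) = 57 - 1*2036 = 57 - 2036 = -1979)
(t - 23785) - 8267 = (-1979 - 23785) - 8267 = -25764 - 8267 = -34031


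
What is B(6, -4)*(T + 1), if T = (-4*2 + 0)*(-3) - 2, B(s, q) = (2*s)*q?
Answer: -1104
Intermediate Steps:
B(s, q) = 2*q*s
T = 22 (T = (-8 + 0)*(-3) - 2 = -8*(-3) - 2 = 24 - 2 = 22)
B(6, -4)*(T + 1) = (2*(-4)*6)*(22 + 1) = -48*23 = -1104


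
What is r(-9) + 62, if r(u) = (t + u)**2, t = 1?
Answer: 126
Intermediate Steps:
r(u) = (1 + u)**2
r(-9) + 62 = (1 - 9)**2 + 62 = (-8)**2 + 62 = 64 + 62 = 126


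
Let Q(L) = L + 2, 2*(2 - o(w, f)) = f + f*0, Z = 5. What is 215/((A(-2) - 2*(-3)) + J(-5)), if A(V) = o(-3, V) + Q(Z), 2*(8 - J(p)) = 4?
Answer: 215/22 ≈ 9.7727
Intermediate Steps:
J(p) = 6 (J(p) = 8 - ½*4 = 8 - 2 = 6)
o(w, f) = 2 - f/2 (o(w, f) = 2 - (f + f*0)/2 = 2 - (f + 0)/2 = 2 - f/2)
Q(L) = 2 + L
A(V) = 9 - V/2 (A(V) = (2 - V/2) + (2 + 5) = (2 - V/2) + 7 = 9 - V/2)
215/((A(-2) - 2*(-3)) + J(-5)) = 215/(((9 - ½*(-2)) - 2*(-3)) + 6) = 215/(((9 + 1) + 6) + 6) = 215/((10 + 6) + 6) = 215/(16 + 6) = 215/22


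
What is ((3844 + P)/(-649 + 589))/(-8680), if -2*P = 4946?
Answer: 457/173600 ≈ 0.0026325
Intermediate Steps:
P = -2473 (P = -1/2*4946 = -2473)
((3844 + P)/(-649 + 589))/(-8680) = ((3844 - 2473)/(-649 + 589))/(-8680) = (1371/(-60))*(-1/8680) = (1371*(-1/60))*(-1/8680) = -457/20*(-1/8680) = 457/173600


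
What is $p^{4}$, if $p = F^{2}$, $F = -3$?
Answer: $6561$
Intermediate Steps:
$p = 9$ ($p = \left(-3\right)^{2} = 9$)
$p^{4} = 9^{4} = 6561$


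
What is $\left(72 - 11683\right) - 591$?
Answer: $-12202$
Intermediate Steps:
$\left(72 - 11683\right) - 591 = -11611 - 591 = -12202$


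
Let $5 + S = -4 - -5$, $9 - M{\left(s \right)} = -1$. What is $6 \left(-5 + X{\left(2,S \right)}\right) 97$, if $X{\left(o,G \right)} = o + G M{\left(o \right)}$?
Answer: $-25026$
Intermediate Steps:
$M{\left(s \right)} = 10$ ($M{\left(s \right)} = 9 - -1 = 9 + 1 = 10$)
$S = -4$ ($S = -5 - -1 = -5 + \left(-4 + 5\right) = -5 + 1 = -4$)
$X{\left(o,G \right)} = o + 10 G$ ($X{\left(o,G \right)} = o + G 10 = o + 10 G$)
$6 \left(-5 + X{\left(2,S \right)}\right) 97 = 6 \left(-5 + \left(2 + 10 \left(-4\right)\right)\right) 97 = 6 \left(-5 + \left(2 - 40\right)\right) 97 = 6 \left(-5 - 38\right) 97 = 6 \left(-43\right) 97 = \left(-258\right) 97 = -25026$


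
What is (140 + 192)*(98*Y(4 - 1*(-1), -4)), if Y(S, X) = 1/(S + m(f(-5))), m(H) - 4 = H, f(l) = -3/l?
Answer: 20335/6 ≈ 3389.2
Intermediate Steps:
m(H) = 4 + H
Y(S, X) = 1/(23/5 + S) (Y(S, X) = 1/(S + (4 - 3/(-5))) = 1/(S + (4 - 3*(-⅕))) = 1/(S + (4 + ⅗)) = 1/(S + 23/5) = 1/(23/5 + S))
(140 + 192)*(98*Y(4 - 1*(-1), -4)) = (140 + 192)*(98*(5/(23 + 5*(4 - 1*(-1))))) = 332*(98*(5/(23 + 5*(4 + 1)))) = 332*(98*(5/(23 + 5*5))) = 332*(98*(5/(23 + 25))) = 332*(98*(5/48)) = 332*(245/24) = 20335/6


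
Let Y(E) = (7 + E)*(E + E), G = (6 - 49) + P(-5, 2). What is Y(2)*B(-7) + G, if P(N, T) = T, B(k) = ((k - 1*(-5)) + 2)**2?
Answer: -41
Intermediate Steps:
B(k) = (7 + k)**2 (B(k) = ((k + 5) + 2)**2 = ((5 + k) + 2)**2 = (7 + k)**2)
G = -41 (G = (6 - 49) + 2 = -43 + 2 = -41)
Y(E) = 2*E*(7 + E) (Y(E) = (7 + E)*(2*E) = 2*E*(7 + E))
Y(2)*B(-7) + G = (2*2*(7 + 2))*(7 - 7)**2 - 41 = (2*2*9)*0**2 - 41 = 36*0 - 41 = 0 - 41 = -41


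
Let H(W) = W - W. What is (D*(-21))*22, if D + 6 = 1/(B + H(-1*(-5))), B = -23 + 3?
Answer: 27951/10 ≈ 2795.1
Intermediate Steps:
H(W) = 0
B = -20
D = -121/20 (D = -6 + 1/(-20 + 0) = -6 + 1/(-20) = -6 - 1/20 = -121/20 ≈ -6.0500)
(D*(-21))*22 = -121/20*(-21)*22 = (2541/20)*22 = 27951/10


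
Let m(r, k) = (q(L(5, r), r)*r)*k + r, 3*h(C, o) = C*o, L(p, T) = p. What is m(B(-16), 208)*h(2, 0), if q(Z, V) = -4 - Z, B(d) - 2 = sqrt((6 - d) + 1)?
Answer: 0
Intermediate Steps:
B(d) = 2 + sqrt(7 - d) (B(d) = 2 + sqrt((6 - d) + 1) = 2 + sqrt(7 - d))
h(C, o) = C*o/3 (h(C, o) = (C*o)/3 = C*o/3)
m(r, k) = r - 9*k*r (m(r, k) = ((-4 - 1*5)*r)*k + r = ((-4 - 5)*r)*k + r = (-9*r)*k + r = -9*k*r + r = r - 9*k*r)
m(B(-16), 208)*h(2, 0) = ((2 + sqrt(7 - 1*(-16)))*(1 - 9*208))*((1/3)*2*0) = ((2 + sqrt(7 + 16))*(1 - 1872))*0 = ((2 + sqrt(23))*(-1871))*0 = (-3742 - 1871*sqrt(23))*0 = 0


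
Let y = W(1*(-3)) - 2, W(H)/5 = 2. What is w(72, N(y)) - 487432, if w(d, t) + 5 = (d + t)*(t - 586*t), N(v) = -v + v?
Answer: -487437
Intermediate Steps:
W(H) = 10 (W(H) = 5*2 = 10)
y = 8 (y = 10 - 2 = 8)
N(v) = 0
w(d, t) = -5 - 585*t*(d + t) (w(d, t) = -5 + (d + t)*(t - 586*t) = -5 + (d + t)*(-585*t) = -5 - 585*t*(d + t))
w(72, N(y)) - 487432 = (-5 - 585*0² - 585*72*0) - 487432 = (-5 - 585*0 + 0) - 487432 = (-5 + 0 + 0) - 487432 = -5 - 487432 = -487437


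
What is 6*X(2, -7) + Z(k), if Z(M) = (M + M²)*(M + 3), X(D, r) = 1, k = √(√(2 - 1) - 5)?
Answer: -10 - 2*I ≈ -10.0 - 2.0*I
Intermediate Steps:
k = 2*I (k = √(√1 - 5) = √(1 - 5) = √(-4) = 2*I ≈ 2.0*I)
Z(M) = (3 + M)*(M + M²) (Z(M) = (M + M²)*(3 + M) = (3 + M)*(M + M²))
6*X(2, -7) + Z(k) = 6*1 + (2*I)*(3 + (2*I)² + 4*(2*I)) = 6 + (2*I)*(3 - 4 + 8*I) = 6 + (2*I)*(-1 + 8*I) = 6 + 2*I*(-1 + 8*I)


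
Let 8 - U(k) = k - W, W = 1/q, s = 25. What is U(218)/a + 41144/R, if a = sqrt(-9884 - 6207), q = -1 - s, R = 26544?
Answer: 5143/3318 + 5461*I*sqrt(16091)/418366 ≈ 1.55 + 1.6558*I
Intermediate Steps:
q = -26 (q = -1 - 1*25 = -1 - 25 = -26)
a = I*sqrt(16091) (a = sqrt(-16091) = I*sqrt(16091) ≈ 126.85*I)
W = -1/26 (W = 1/(-26) = -1/26 ≈ -0.038462)
U(k) = 207/26 - k (U(k) = 8 - (k - 1*(-1/26)) = 8 - (k + 1/26) = 8 - (1/26 + k) = 8 + (-1/26 - k) = 207/26 - k)
U(218)/a + 41144/R = (207/26 - 1*218)/((I*sqrt(16091))) + 41144/26544 = (207/26 - 218)*(-I*sqrt(16091)/16091) + 41144*(1/26544) = -(-5461)*I*sqrt(16091)/418366 + 5143/3318 = 5461*I*sqrt(16091)/418366 + 5143/3318 = 5143/3318 + 5461*I*sqrt(16091)/418366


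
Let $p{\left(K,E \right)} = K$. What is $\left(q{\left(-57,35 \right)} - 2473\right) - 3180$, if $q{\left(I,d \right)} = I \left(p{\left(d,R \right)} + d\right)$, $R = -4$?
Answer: $-9643$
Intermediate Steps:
$q{\left(I,d \right)} = 2 I d$ ($q{\left(I,d \right)} = I \left(d + d\right) = I 2 d = 2 I d$)
$\left(q{\left(-57,35 \right)} - 2473\right) - 3180 = \left(2 \left(-57\right) 35 - 2473\right) - 3180 = \left(-3990 - 2473\right) - 3180 = -6463 - 3180 = -9643$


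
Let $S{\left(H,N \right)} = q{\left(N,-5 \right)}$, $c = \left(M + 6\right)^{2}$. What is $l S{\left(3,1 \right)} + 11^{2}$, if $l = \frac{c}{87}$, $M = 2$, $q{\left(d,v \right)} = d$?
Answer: $\frac{10591}{87} \approx 121.74$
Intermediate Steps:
$c = 64$ ($c = \left(2 + 6\right)^{2} = 8^{2} = 64$)
$S{\left(H,N \right)} = N$
$l = \frac{64}{87} \approx 0.73563$
$l S{\left(3,1 \right)} + 11^{2} = \frac{64}{87} \cdot 1 + 11^{2} = \frac{64}{87} + 121 = \frac{10591}{87}$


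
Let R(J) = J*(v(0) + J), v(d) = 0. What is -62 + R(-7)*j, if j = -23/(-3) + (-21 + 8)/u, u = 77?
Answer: 10078/33 ≈ 305.39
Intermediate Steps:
j = 1732/231 (j = -23/(-3) + (-21 + 8)/77 = -23*(-1/3) - 13*1/77 = 23/3 - 13/77 = 1732/231 ≈ 7.4978)
R(J) = J**2 (R(J) = J*(0 + J) = J*J = J**2)
-62 + R(-7)*j = -62 + (-7)**2*(1732/231) = -62 + 49*(1732/231) = -62 + 12124/33 = 10078/33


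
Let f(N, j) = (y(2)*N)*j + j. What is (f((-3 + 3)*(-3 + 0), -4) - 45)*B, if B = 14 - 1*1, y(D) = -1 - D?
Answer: -637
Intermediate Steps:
B = 13 (B = 14 - 1 = 13)
f(N, j) = j - 3*N*j (f(N, j) = ((-1 - 1*2)*N)*j + j = ((-1 - 2)*N)*j + j = (-3*N)*j + j = -3*N*j + j = j - 3*N*j)
(f((-3 + 3)*(-3 + 0), -4) - 45)*B = (-4*(1 - 3*(-3 + 3)*(-3 + 0)) - 45)*13 = (-4*(1 - 0*(-3)) - 45)*13 = (-4*(1 - 3*0) - 45)*13 = (-4*(1 + 0) - 45)*13 = (-4*1 - 45)*13 = (-4 - 45)*13 = -49*13 = -637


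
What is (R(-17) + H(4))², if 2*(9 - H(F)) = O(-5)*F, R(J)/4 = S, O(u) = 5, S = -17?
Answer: 4761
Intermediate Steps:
R(J) = -68 (R(J) = 4*(-17) = -68)
H(F) = 9 - 5*F/2
(R(-17) + H(4))² = (-68 + (9 - 5/2*4))² = (-68 + (9 - 10))² = (-68 - 1)² = (-69)² = 4761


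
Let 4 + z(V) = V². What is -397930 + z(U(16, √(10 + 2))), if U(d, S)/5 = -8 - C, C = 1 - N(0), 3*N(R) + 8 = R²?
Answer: -3550781/9 ≈ -3.9453e+5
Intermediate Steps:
N(R) = -8/3 + R²/3
C = 11/3 (C = 1 - (-8/3 + (⅓)*0²) = 1 - (-8/3 + (⅓)*0) = 1 - (-8/3 + 0) = 1 - 1*(-8/3) = 1 + 8/3 = 11/3 ≈ 3.6667)
U(d, S) = -175/3 (U(d, S) = 5*(-8 - 1*11/3) = 5*(-8 - 11/3) = 5*(-35/3) = -175/3)
z(V) = -4 + V²
-397930 + z(U(16, √(10 + 2))) = -397930 + (-4 + (-175/3)²) = -397930 + (-4 + 30625/9) = -397930 + 30589/9 = -3550781/9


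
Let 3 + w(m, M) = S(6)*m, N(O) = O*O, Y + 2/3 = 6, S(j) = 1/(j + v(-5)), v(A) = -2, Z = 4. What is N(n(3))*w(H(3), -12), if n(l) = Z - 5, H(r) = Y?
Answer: -5/3 ≈ -1.6667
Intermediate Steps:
S(j) = 1/(-2 + j) (S(j) = 1/(j - 2) = 1/(-2 + j))
Y = 16/3 (Y = -⅔ + 6 = 16/3 ≈ 5.3333)
H(r) = 16/3
n(l) = -1 (n(l) = 4 - 5 = -1)
N(O) = O²
w(m, M) = -3 + m/4 (w(m, M) = -3 + m/(-2 + 6) = -3 + m/4)
N(n(3))*w(H(3), -12) = (-1)²*(-3 + (¼)*(16/3)) = 1*(-3 + 4/3) = 1*(-5/3) = -5/3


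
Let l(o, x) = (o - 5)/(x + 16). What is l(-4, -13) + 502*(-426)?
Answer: -213855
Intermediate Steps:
l(o, x) = (-5 + o)/(16 + x)
l(-4, -13) + 502*(-426) = (-5 - 4)/(16 - 13) + 502*(-426) = -9/3 - 213852 = (⅓)*(-9) - 213852 = -3 - 213852 = -213855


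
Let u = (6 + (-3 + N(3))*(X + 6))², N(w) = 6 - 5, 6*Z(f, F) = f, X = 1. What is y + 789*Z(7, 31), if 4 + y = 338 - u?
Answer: 2381/2 ≈ 1190.5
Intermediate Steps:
Z(f, F) = f/6
N(w) = 1
u = 64 (u = (6 + (-3 + 1)*(1 + 6))² = (6 - 2*7)² = (6 - 14)² = (-8)² = 64)
y = 270 (y = -4 + (338 - 1*64) = -4 + (338 - 64) = -4 + 274 = 270)
y + 789*Z(7, 31) = 270 + 789*((⅙)*7) = 270 + 789*(7/6) = 270 + 1841/2 = 2381/2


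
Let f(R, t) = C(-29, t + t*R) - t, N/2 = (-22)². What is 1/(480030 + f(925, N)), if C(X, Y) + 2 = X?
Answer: 1/479031 ≈ 2.0875e-6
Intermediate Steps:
C(X, Y) = -2 + X
N = 968 (N = 2*(-22)² = 2*484 = 968)
f(R, t) = -31 - t (f(R, t) = (-2 - 29) - t = -31 - t)
1/(480030 + f(925, N)) = 1/(480030 + (-31 - 1*968)) = 1/(480030 + (-31 - 968)) = 1/(480030 - 999) = 1/479031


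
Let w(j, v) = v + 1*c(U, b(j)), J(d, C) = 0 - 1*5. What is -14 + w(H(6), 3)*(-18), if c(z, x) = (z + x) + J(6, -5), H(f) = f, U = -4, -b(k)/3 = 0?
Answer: 94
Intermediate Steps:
b(k) = 0 (b(k) = -3*0 = 0)
J(d, C) = -5 (J(d, C) = 0 - 5 = -5)
c(z, x) = -5 + x + z (c(z, x) = (z + x) - 5 = (x + z) - 5 = -5 + x + z)
w(j, v) = -9 + v (w(j, v) = v + 1*(-5 + 0 - 4) = v + 1*(-9) = v - 9 = -9 + v)
-14 + w(H(6), 3)*(-18) = -14 + (-9 + 3)*(-18) = -14 - 6*(-18) = -14 + 108 = 94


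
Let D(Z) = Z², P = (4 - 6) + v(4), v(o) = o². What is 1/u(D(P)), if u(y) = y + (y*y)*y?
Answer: 1/7529732 ≈ 1.3281e-7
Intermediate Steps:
P = 14 (P = (4 - 6) + 4² = -2 + 16 = 14)
u(y) = y + y³ (u(y) = y + y²*y = y + y³)
1/u(D(P)) = 1/(14² + (14²)³) = 1/(196 + 196³) = 1/(196 + 7529536) = 1/7529732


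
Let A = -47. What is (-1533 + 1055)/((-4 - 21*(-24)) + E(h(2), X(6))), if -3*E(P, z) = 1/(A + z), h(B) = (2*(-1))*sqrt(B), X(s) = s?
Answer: -58794/61501 ≈ -0.95598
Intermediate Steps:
h(B) = -2*sqrt(B)
E(P, z) = -1/(3*(-47 + z))
(-1533 + 1055)/((-4 - 21*(-24)) + E(h(2), X(6))) = (-1533 + 1055)/((-4 - 21*(-24)) - 1/(-141 + 3*6)) = -478/((-4 + 504) - 1/(-141 + 18)) = -478/(500 - 1/(-123)) = -478/(500 - 1*(-1/123)) = -478/(500 + 1/123) = -478/61501/123 = -478*123/61501 = -58794/61501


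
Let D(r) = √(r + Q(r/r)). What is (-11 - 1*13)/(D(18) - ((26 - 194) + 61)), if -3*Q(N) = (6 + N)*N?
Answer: -1926/8575 + 6*√141/8575 ≈ -0.21630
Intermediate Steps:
Q(N) = -N*(6 + N)/3 (Q(N) = -(6 + N)*N/3 = -N*(6 + N)/3)
D(r) = √(-7/3 + r) (D(r) = √(r - r/r*(6 + r/r)/3) = √(r - ⅓*1*(6 + 1)) = √(r - ⅓*1*7) = √(r - 7/3) = √(-7/3 + r))
(-11 - 1*13)/(D(18) - ((26 - 194) + 61)) = (-11 - 1*13)/(√(-21 + 9*18)/3 - ((26 - 194) + 61)) = (-11 - 13)/(√(-21 + 162)/3 - (-168 + 61)) = -24/(√141/3 - 1*(-107)) = -24/(√141/3 + 107) = -24/(107 + √141/3)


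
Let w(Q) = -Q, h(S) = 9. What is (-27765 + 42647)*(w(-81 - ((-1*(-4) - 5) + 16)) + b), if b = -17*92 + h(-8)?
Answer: -21712838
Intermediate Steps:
b = -1555 (b = -17*92 + 9 = -1564 + 9 = -1555)
(-27765 + 42647)*(w(-81 - ((-1*(-4) - 5) + 16)) + b) = (-27765 + 42647)*(-(-81 - ((-1*(-4) - 5) + 16)) - 1555) = 14882*(-(-81 - ((4 - 5) + 16)) - 1555) = 14882*(-(-81 - (-1 + 16)) - 1555) = 14882*(-(-81 - 1*15) - 1555) = 14882*(-(-81 - 15) - 1555) = 14882*(-1*(-96) - 1555) = 14882*(96 - 1555) = 14882*(-1459) = -21712838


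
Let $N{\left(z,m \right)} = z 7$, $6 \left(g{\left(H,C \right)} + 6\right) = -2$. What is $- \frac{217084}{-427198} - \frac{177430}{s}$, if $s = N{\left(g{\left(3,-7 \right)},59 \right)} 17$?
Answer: $\frac{113942025172}{482947339} \approx 235.93$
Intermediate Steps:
$g{\left(H,C \right)} = - \frac{19}{3}$ ($g{\left(H,C \right)} = -6 + \frac{1}{6} \left(-2\right) = -6 - \frac{1}{3} = - \frac{19}{3}$)
$N{\left(z,m \right)} = 7 z$
$s = - \frac{2261}{3}$ ($s = 7 \left(- \frac{19}{3}\right) 17 = \left(- \frac{133}{3}\right) 17 = - \frac{2261}{3} \approx -753.67$)
$- \frac{217084}{-427198} - \frac{177430}{s} = - \frac{217084}{-427198} - \frac{177430}{- \frac{2261}{3}} = \left(-217084\right) \left(- \frac{1}{427198}\right) - - \frac{532290}{2261} = \frac{108542}{213599} + \frac{532290}{2261} = \frac{113942025172}{482947339}$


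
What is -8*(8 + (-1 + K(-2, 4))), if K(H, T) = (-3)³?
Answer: 160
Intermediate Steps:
K(H, T) = -27
-8*(8 + (-1 + K(-2, 4))) = -8*(8 + (-1 - 27)) = -8*(8 - 28) = -8*(-20) = 160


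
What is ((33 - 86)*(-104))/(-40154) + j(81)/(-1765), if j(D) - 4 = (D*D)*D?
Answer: -2134937121/7087181 ≈ -301.24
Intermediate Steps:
j(D) = 4 + D³ (j(D) = 4 + (D*D)*D = 4 + D²*D = 4 + D³)
((33 - 86)*(-104))/(-40154) + j(81)/(-1765) = ((33 - 86)*(-104))/(-40154) + (4 + 81³)/(-1765) = -53*(-104)*(-1/40154) + (4 + 531441)*(-1/1765) = 5512*(-1/40154) + 531445*(-1/1765) = -2756/20077 - 106289/353 = -2134937121/7087181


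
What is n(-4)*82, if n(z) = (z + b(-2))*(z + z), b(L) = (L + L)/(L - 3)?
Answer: 10496/5 ≈ 2099.2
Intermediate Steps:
b(L) = 2*L/(-3 + L) (b(L) = (2*L)/(-3 + L) = 2*L/(-3 + L))
n(z) = 2*z*(⅘ + z) (n(z) = (z + 2*(-2)/(-3 - 2))*(z + z) = (z + 2*(-2)/(-5))*(2*z) = (z + 2*(-2)*(-⅕))*(2*z) = (z + ⅘)*(2*z) = (⅘ + z)*(2*z) = 2*z*(⅘ + z))
n(-4)*82 = ((⅖)*(-4)*(4 + 5*(-4)))*82 = ((⅖)*(-4)*(4 - 20))*82 = ((⅖)*(-4)*(-16))*82 = (128/5)*82 = 10496/5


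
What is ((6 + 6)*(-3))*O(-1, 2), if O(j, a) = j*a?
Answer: 72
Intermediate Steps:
O(j, a) = a*j
((6 + 6)*(-3))*O(-1, 2) = ((6 + 6)*(-3))*(2*(-1)) = (12*(-3))*(-2) = -36*(-2) = 72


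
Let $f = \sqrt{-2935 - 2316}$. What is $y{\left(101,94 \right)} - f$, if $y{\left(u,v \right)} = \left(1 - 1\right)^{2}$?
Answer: $- i \sqrt{5251} \approx - 72.464 i$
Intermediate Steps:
$f = i \sqrt{5251}$ ($f = \sqrt{-5251} = i \sqrt{5251} \approx 72.464 i$)
$y{\left(u,v \right)} = 0$ ($y{\left(u,v \right)} = 0^{2} = 0$)
$y{\left(101,94 \right)} - f = 0 - i \sqrt{5251} = - i \sqrt{5251}$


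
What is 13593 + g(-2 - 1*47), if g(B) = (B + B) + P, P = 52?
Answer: 13547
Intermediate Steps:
g(B) = 52 + 2*B (g(B) = (B + B) + 52 = 2*B + 52 = 52 + 2*B)
13593 + g(-2 - 1*47) = 13593 + (52 + 2*(-2 - 1*47)) = 13593 + (52 + 2*(-2 - 47)) = 13593 + (52 + 2*(-49)) = 13593 + (52 - 98) = 13593 - 46 = 13547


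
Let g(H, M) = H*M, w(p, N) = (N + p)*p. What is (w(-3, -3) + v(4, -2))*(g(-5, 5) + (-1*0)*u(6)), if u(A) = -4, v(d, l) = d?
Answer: -550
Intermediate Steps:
w(p, N) = p*(N + p)
(w(-3, -3) + v(4, -2))*(g(-5, 5) + (-1*0)*u(6)) = (-3*(-3 - 3) + 4)*(-5*5 - 1*0*(-4)) = (-3*(-6) + 4)*(-25 + 0*(-4)) = (18 + 4)*(-25 + 0) = 22*(-25) = -550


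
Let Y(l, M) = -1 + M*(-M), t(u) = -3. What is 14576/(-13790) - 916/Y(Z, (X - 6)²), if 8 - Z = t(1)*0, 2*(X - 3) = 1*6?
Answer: 6308532/6895 ≈ 914.94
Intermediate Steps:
X = 6 (X = 3 + (1*6)/2 = 3 + (½)*6 = 3 + 3 = 6)
Z = 8 (Z = 8 - (-3)*0 = 8 - 1*0 = 8 + 0 = 8)
Y(l, M) = -1 - M²
14576/(-13790) - 916/Y(Z, (X - 6)²) = 14576/(-13790) - 916/(-1 - ((6 - 6)²)²) = 14576*(-1/13790) - 916/(-1 - (0²)²) = -7288/6895 - 916/(-1 - 1*0²) = -7288/6895 - 916/(-1 - 1*0) = -7288/6895 - 916/(-1 + 0) = -7288/6895 - 916/(-1) = -7288/6895 - 916*(-1) = -7288/6895 + 916 = 6308532/6895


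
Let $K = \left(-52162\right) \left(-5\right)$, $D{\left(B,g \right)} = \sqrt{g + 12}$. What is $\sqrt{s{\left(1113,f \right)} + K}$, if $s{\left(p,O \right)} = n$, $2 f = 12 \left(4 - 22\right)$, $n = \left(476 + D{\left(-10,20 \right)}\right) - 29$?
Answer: $\sqrt{261257 + 4 \sqrt{2}} \approx 511.14$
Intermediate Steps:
$D{\left(B,g \right)} = \sqrt{12 + g}$
$n = 447 + 4 \sqrt{2}$ ($n = \left(476 + \sqrt{12 + 20}\right) - 29 = \left(476 + \sqrt{32}\right) - 29 = \left(476 + 4 \sqrt{2}\right) - 29 = 447 + 4 \sqrt{2} \approx 452.66$)
$f = -108$ ($f = \frac{12 \left(4 - 22\right)}{2} = \frac{12 \left(-18\right)}{2} = \frac{1}{2} \left(-216\right) = -108$)
$K = 260810$
$s{\left(p,O \right)} = 447 + 4 \sqrt{2}$
$\sqrt{s{\left(1113,f \right)} + K} = \sqrt{\left(447 + 4 \sqrt{2}\right) + 260810} = \sqrt{261257 + 4 \sqrt{2}}$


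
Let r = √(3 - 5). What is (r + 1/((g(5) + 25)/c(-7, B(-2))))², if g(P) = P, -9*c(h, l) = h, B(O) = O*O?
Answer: -145751/72900 + 7*I*√2/135 ≈ -1.9993 + 0.07333*I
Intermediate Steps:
B(O) = O²
c(h, l) = -h/9
r = I*√2 (r = √(-2) = I*√2 ≈ 1.4142*I)
(r + 1/((g(5) + 25)/c(-7, B(-2))))² = (I*√2 + 1/((5 + 25)/((-⅑*(-7)))))² = (I*√2 + 1/(30/(7/9)))² = (I*√2 + 1/(30*(9/7)))² = (I*√2 + 1/(270/7))² = (I*√2 + 7/270)² = (7/270 + I*√2)²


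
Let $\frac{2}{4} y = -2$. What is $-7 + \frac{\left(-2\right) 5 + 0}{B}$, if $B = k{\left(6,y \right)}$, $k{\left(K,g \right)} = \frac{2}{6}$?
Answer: $-37$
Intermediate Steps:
$y = -4$ ($y = 2 \left(-2\right) = -4$)
$k{\left(K,g \right)} = \frac{1}{3}$ ($k{\left(K,g \right)} = 2 \cdot \frac{1}{6} = \frac{1}{3}$)
$B = \frac{1}{3} \approx 0.33333$
$-7 + \frac{\left(-2\right) 5 + 0}{B} = -7 + \left(\left(-2\right) 5 + 0\right) \frac{1}{\frac{1}{3}} = -7 + \left(-10 + 0\right) 3 = -7 - 30 = -37$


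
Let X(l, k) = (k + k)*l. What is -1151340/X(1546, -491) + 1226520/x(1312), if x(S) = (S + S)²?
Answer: 305921160165/326662032896 ≈ 0.93651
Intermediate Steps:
x(S) = 4*S² (x(S) = (2*S)² = 4*S²)
X(l, k) = 2*k*l (X(l, k) = (2*k)*l = 2*k*l)
-1151340/X(1546, -491) + 1226520/x(1312) = -1151340/(2*(-491)*1546) + 1226520/((4*1312²)) = -1151340/(-1518172) + 1226520/((4*1721344)) = -1151340*(-1/1518172) + 1226520/6885376 = 287835/379543 + 1226520*(1/6885376) = 287835/379543 + 153315/860672 = 305921160165/326662032896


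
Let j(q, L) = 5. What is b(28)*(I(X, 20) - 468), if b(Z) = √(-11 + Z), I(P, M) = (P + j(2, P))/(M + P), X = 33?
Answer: -24766*√17/53 ≈ -1926.7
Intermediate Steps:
I(P, M) = (5 + P)/(M + P) (I(P, M) = (P + 5)/(M + P) = (5 + P)/(M + P))
b(28)*(I(X, 20) - 468) = √(-11 + 28)*((5 + 33)/(20 + 33) - 468) = √17*(38/53 - 468) = √17*(-24766/53) = -24766*√17/53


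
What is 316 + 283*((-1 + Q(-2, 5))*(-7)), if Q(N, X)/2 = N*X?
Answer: 41917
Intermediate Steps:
Q(N, X) = 2*N*X (Q(N, X) = 2*(N*X) = 2*N*X)
316 + 283*((-1 + Q(-2, 5))*(-7)) = 316 + 283*((-1 + 2*(-2)*5)*(-7)) = 316 + 283*((-1 - 20)*(-7)) = 316 + 283*(-21*(-7)) = 316 + 283*147 = 316 + 41601 = 41917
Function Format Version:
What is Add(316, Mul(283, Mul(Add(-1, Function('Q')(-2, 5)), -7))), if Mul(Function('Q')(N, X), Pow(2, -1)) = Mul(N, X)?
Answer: 41917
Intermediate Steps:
Function('Q')(N, X) = Mul(2, N, X) (Function('Q')(N, X) = Mul(2, Mul(N, X)) = Mul(2, N, X))
Add(316, Mul(283, Mul(Add(-1, Function('Q')(-2, 5)), -7))) = Add(316, Mul(283, Mul(Add(-1, Mul(2, -2, 5)), -7))) = Add(316, Mul(283, Mul(Add(-1, -20), -7))) = Add(316, Mul(283, Mul(-21, -7))) = Add(316, Mul(283, 147)) = Add(316, 41601) = 41917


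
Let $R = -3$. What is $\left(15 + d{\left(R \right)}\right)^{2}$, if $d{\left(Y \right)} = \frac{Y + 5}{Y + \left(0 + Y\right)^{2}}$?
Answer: $\frac{2116}{9} \approx 235.11$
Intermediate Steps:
$d{\left(Y \right)} = \frac{5 + Y}{Y + Y^{2}}$
$\left(15 + d{\left(R \right)}\right)^{2} = \left(15 + \frac{5 - 3}{\left(-3\right) \left(1 - 3\right)}\right)^{2} = \left(15 - \frac{1}{3} \frac{1}{-2} \cdot 2\right)^{2} = \left(15 - \left(- \frac{1}{6}\right) 2\right)^{2} = \left(15 + \frac{1}{3}\right)^{2} = \left(\frac{46}{3}\right)^{2} = \frac{2116}{9}$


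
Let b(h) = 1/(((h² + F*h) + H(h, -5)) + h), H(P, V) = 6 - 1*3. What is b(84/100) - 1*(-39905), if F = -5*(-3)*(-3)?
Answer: 829384895/20784 ≈ 39905.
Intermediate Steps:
F = -45 (F = 15*(-3) = -45)
H(P, V) = 3 (H(P, V) = 6 - 3 = 3)
b(h) = 1/(3 + h² - 44*h) (b(h) = 1/(((h² - 45*h) + 3) + h) = 1/((3 + h² - 45*h) + h) = 1/(3 + h² - 44*h))
b(84/100) - 1*(-39905) = 1/(3 + (84/100)² - 3696/100) - 1*(-39905) = 1/(3 + (84*(1/100))² - 3696/100) + 39905 = 1/(3 + (21/25)² - 44*21/25) + 39905 = 1/(3 + 441/625 - 924/25) + 39905 = 1/(-20784/625) + 39905 = -625/20784 + 39905 = 829384895/20784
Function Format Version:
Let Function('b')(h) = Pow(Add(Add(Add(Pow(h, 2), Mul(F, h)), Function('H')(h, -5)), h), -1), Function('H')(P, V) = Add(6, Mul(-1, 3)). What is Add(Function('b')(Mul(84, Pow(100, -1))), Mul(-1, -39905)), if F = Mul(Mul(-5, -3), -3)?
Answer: Rational(829384895, 20784) ≈ 39905.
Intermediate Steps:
F = -45 (F = Mul(15, -3) = -45)
Function('H')(P, V) = 3 (Function('H')(P, V) = Add(6, -3) = 3)
Function('b')(h) = Pow(Add(3, Pow(h, 2), Mul(-44, h)), -1) (Function('b')(h) = Pow(Add(Add(Add(Pow(h, 2), Mul(-45, h)), 3), h), -1) = Pow(Add(Add(3, Pow(h, 2), Mul(-45, h)), h), -1) = Pow(Add(3, Pow(h, 2), Mul(-44, h)), -1))
Add(Function('b')(Mul(84, Pow(100, -1))), Mul(-1, -39905)) = Add(Pow(Add(3, Pow(Mul(84, Pow(100, -1)), 2), Mul(-44, Mul(84, Pow(100, -1)))), -1), Mul(-1, -39905)) = Add(Pow(Add(3, Pow(Mul(84, Rational(1, 100)), 2), Mul(-44, Mul(84, Rational(1, 100)))), -1), 39905) = Add(Pow(Add(3, Pow(Rational(21, 25), 2), Mul(-44, Rational(21, 25))), -1), 39905) = Add(Pow(Add(3, Rational(441, 625), Rational(-924, 25)), -1), 39905) = Add(Pow(Rational(-20784, 625), -1), 39905) = Add(Rational(-625, 20784), 39905) = Rational(829384895, 20784)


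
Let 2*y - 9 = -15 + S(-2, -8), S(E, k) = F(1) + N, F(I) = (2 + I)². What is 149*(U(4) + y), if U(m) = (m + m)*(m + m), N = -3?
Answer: 9536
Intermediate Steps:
U(m) = 4*m² (U(m) = (2*m)*(2*m) = 4*m²)
S(E, k) = 6 (S(E, k) = (2 + 1)² - 3 = 3² - 3 = 9 - 3 = 6)
y = 0 (y = 9/2 + (-15 + 6)/2 = 9/2 + (½)*(-9) = 9/2 - 9/2 = 0)
149*(U(4) + y) = 149*(4*4² + 0) = 149*(4*16 + 0) = 149*(64 + 0) = 149*64 = 9536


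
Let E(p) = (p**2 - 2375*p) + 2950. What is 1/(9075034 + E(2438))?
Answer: 1/9231578 ≈ 1.0832e-7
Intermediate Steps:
E(p) = 2950 + p**2 - 2375*p
1/(9075034 + E(2438)) = 1/(9075034 + (2950 + 2438**2 - 2375*2438)) = 1/(9075034 + (2950 + 5943844 - 5790250)) = 1/(9075034 + 156544) = 1/9231578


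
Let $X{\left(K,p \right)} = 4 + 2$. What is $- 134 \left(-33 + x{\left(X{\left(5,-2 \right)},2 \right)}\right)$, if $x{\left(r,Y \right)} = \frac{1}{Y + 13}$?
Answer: $\frac{66196}{15} \approx 4413.1$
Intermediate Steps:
$X{\left(K,p \right)} = 6$
$x{\left(r,Y \right)} = \frac{1}{13 + Y}$
$- 134 \left(-33 + x{\left(X{\left(5,-2 \right)},2 \right)}\right) = - 134 \left(-33 + \frac{1}{13 + 2}\right) = - 134 \left(-33 + \frac{1}{15}\right) = \left(-134\right) \left(- \frac{494}{15}\right) = \frac{66196}{15}$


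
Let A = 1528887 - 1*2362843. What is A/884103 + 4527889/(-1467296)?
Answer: -5226780551543/1297240795488 ≈ -4.0292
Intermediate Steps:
A = -833956 (A = 1528887 - 2362843 = -833956)
A/884103 + 4527889/(-1467296) = -833956/884103 + 4527889/(-1467296) = -833956*1/884103 + 4527889*(-1/1467296) = -833956/884103 - 4527889/1467296 = -5226780551543/1297240795488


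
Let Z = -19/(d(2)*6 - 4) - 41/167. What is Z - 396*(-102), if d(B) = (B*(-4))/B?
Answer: 188875017/4676 ≈ 40392.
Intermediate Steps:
d(B) = -4 (d(B) = (-4*B)/B = -4)
Z = 2025/4676 (Z = -19/(-4*6 - 4) - 41/167 = -19/(-24 - 4) - 41*1/167 = -19/(-28) - 41/167 = -19*(-1/28) - 41/167 = 19/28 - 41/167 = 2025/4676 ≈ 0.43306)
Z - 396*(-102) = 2025/4676 - 396*(-102) = 2025/4676 + 40392 = 188875017/4676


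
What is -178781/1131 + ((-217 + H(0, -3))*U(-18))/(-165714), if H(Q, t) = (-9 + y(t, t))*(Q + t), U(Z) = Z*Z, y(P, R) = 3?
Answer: -4925598713/31237089 ≈ -157.68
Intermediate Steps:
U(Z) = Z²
H(Q, t) = -6*Q - 6*t (H(Q, t) = (-9 + 3)*(Q + t) = -6*(Q + t) = -6*Q - 6*t)
-178781/1131 + ((-217 + H(0, -3))*U(-18))/(-165714) = -178781/1131 + ((-217 + (-6*0 - 6*(-3)))*(-18)²)/(-165714) = -178781*1/1131 + ((-217 + (0 + 18))*324)*(-1/165714) = -178781/1131 + ((-217 + 18)*324)*(-1/165714) = -178781/1131 - 199*324*(-1/165714) = -178781/1131 - 64476*(-1/165714) = -178781/1131 + 10746/27619 = -4925598713/31237089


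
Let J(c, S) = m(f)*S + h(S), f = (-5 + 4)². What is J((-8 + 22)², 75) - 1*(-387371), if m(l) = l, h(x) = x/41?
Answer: 15885361/41 ≈ 3.8745e+5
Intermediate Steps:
h(x) = x/41 (h(x) = x*(1/41) = x/41)
f = 1 (f = (-1)² = 1)
J(c, S) = 42*S/41 (J(c, S) = 1*S + S/41 = S + S/41 = 42*S/41)
J((-8 + 22)², 75) - 1*(-387371) = (42/41)*75 - 1*(-387371) = 3150/41 + 387371 = 15885361/41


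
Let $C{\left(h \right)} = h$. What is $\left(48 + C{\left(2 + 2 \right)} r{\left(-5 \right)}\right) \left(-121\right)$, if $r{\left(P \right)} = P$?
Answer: $-3388$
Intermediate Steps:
$\left(48 + C{\left(2 + 2 \right)} r{\left(-5 \right)}\right) \left(-121\right) = \left(48 + \left(2 + 2\right) \left(-5\right)\right) \left(-121\right) = \left(48 + 4 \left(-5\right)\right) \left(-121\right) = \left(48 - 20\right) \left(-121\right) = 28 \left(-121\right) = -3388$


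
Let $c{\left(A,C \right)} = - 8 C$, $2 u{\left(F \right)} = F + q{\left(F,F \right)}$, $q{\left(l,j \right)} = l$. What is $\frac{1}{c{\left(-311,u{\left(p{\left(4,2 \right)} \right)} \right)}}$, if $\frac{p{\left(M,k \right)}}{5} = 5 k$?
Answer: $- \frac{1}{400} \approx -0.0025$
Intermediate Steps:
$p{\left(M,k \right)} = 25 k$ ($p{\left(M,k \right)} = 5 \cdot 5 k = 25 k$)
$u{\left(F \right)} = F$ ($u{\left(F \right)} = \frac{F + F}{2} = \frac{2 F}{2} = F$)
$\frac{1}{c{\left(-311,u{\left(p{\left(4,2 \right)} \right)} \right)}} = \frac{1}{\left(-8\right) 25 \cdot 2} = \frac{1}{\left(-8\right) 50} = \frac{1}{-400} = - \frac{1}{400}$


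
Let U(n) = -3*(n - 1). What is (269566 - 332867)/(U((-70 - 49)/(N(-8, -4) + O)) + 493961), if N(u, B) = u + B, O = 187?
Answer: -1582525/12349151 ≈ -0.12815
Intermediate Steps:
N(u, B) = B + u
U(n) = 3 - 3*n (U(n) = -3*(-1 + n) = 3 - 3*n)
(269566 - 332867)/(U((-70 - 49)/(N(-8, -4) + O)) + 493961) = (269566 - 332867)/((3 - 3*(-70 - 49)/((-4 - 8) + 187)) + 493961) = -63301/((3 - (-357)/(-12 + 187)) + 493961) = -63301/((3 - (-357)/175) + 493961) = -63301/((3 - 3*(-17/25)) + 493961) = -63301/((3 + 51/25) + 493961) = -63301/(126/25 + 493961) = -63301/12349151/25 = -63301*25/12349151 = -1582525/12349151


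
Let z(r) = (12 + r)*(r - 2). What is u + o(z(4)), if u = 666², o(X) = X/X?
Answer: 443557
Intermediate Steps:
z(r) = (-2 + r)*(12 + r) (z(r) = (12 + r)*(-2 + r) = (-2 + r)*(12 + r))
o(X) = 1
u = 443556
u + o(z(4)) = 443556 + 1 = 443557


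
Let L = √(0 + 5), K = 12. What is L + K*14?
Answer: 168 + √5 ≈ 170.24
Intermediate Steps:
L = √5 ≈ 2.2361
L + K*14 = √5 + 12*14 = √5 + 168 = 168 + √5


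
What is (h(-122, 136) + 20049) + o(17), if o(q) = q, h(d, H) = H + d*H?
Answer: 3610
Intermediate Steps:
h(d, H) = H + H*d
(h(-122, 136) + 20049) + o(17) = (136*(1 - 122) + 20049) + 17 = (136*(-121) + 20049) + 17 = (-16456 + 20049) + 17 = 3593 + 17 = 3610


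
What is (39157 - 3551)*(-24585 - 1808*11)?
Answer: -1583505638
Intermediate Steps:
(39157 - 3551)*(-24585 - 1808*11) = 35606*(-24585 - 19888) = 35606*(-44473) = -1583505638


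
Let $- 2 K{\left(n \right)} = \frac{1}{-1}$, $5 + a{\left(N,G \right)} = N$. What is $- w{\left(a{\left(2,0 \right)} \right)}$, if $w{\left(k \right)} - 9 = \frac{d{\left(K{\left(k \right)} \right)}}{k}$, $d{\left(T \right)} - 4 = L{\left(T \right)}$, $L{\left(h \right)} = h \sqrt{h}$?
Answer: $- \frac{23}{3} + \frac{\sqrt{2}}{12} \approx -7.5488$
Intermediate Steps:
$a{\left(N,G \right)} = -5 + N$
$K{\left(n \right)} = \frac{1}{2}$ ($K{\left(n \right)} = - \frac{1}{2 \left(-1\right)} = \left(- \frac{1}{2}\right) \left(-1\right) = \frac{1}{2}$)
$L{\left(h \right)} = h^{\frac{3}{2}}$
$d{\left(T \right)} = 4 + T^{\frac{3}{2}}$
$w{\left(k \right)} = 9 + \frac{4 + \frac{\sqrt{2}}{4}}{k}$ ($w{\left(k \right)} = 9 + \frac{4 + \left(\frac{1}{2}\right)^{\frac{3}{2}}}{k} = 9 + \frac{4 + \frac{\sqrt{2}}{4}}{k}$)
$- w{\left(a{\left(2,0 \right)} \right)} = - \frac{16 + \sqrt{2} + 36 \left(-5 + 2\right)}{4 \left(-5 + 2\right)} = - \frac{16 + \sqrt{2} + 36 \left(-3\right)}{4 \left(-3\right)} = - \frac{\left(-1\right) \left(16 + \sqrt{2} - 108\right)}{4 \cdot 3} = - \frac{\left(-1\right) \left(-92 + \sqrt{2}\right)}{4 \cdot 3} = - (\frac{23}{3} - \frac{\sqrt{2}}{12}) = - \frac{23}{3} + \frac{\sqrt{2}}{12}$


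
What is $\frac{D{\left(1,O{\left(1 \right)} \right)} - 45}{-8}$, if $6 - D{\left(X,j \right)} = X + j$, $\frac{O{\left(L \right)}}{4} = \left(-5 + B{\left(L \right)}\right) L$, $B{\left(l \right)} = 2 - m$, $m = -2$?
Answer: $\frac{9}{2} \approx 4.5$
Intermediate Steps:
$B{\left(l \right)} = 4$ ($B{\left(l \right)} = 2 - -2 = 2 + 2 = 4$)
$O{\left(L \right)} = - 4 L$ ($O{\left(L \right)} = 4 \left(-5 + 4\right) L = 4 \left(- L\right) = - 4 L$)
$D{\left(X,j \right)} = 6 - X - j$ ($D{\left(X,j \right)} = 6 - \left(X + j\right) = 6 - X - j$)
$\frac{D{\left(1,O{\left(1 \right)} \right)} - 45}{-8} = \frac{\left(6 - 1 - \left(-4\right) 1\right) - 45}{-8} = - \frac{\left(6 - 1 - -4\right) - 45}{8} = - \frac{\left(6 - 1 + 4\right) - 45}{8} = - \frac{9 - 45}{8} = \left(- \frac{1}{8}\right) \left(-36\right) = \frac{9}{2}$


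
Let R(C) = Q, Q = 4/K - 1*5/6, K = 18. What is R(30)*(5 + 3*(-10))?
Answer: 275/18 ≈ 15.278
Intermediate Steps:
Q = -11/18 (Q = 4/18 - 1*5/6 = 4*(1/18) - 5*⅙ = 2/9 - ⅚ = -11/18 ≈ -0.61111)
R(C) = -11/18
R(30)*(5 + 3*(-10)) = -11*(5 + 3*(-10))/18 = -11*(5 - 30)/18 = -11/18*(-25) = 275/18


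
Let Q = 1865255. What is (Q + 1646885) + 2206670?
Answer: 5718810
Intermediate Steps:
(Q + 1646885) + 2206670 = (1865255 + 1646885) + 2206670 = 3512140 + 2206670 = 5718810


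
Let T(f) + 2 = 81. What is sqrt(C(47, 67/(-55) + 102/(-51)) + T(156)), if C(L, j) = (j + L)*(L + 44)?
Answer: sqrt(12291015)/55 ≈ 63.743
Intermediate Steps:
C(L, j) = (44 + L)*(L + j) (C(L, j) = (L + j)*(44 + L) = (44 + L)*(L + j))
T(f) = 79 (T(f) = -2 + 81 = 79)
sqrt(C(47, 67/(-55) + 102/(-51)) + T(156)) = sqrt((47**2 + 44*47 + 44*(67/(-55) + 102/(-51)) + 47*(67/(-55) + 102/(-51))) + 79) = sqrt((2209 + 2068 + 44*(67*(-1/55) + 102*(-1/51)) + 47*(67*(-1/55) + 102*(-1/51))) + 79) = sqrt((2209 + 2068 + 44*(-67/55 - 2) + 47*(-67/55 - 2)) + 79) = sqrt((2209 + 2068 + 44*(-177/55) + 47*(-177/55)) + 79) = sqrt((2209 + 2068 - 708/5 - 8319/55) + 79) = sqrt(219128/55 + 79) = sqrt(223473/55) = sqrt(12291015)/55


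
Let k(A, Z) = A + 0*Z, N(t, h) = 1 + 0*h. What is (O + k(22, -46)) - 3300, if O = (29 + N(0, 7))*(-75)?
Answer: -5528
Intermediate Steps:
N(t, h) = 1 (N(t, h) = 1 + 0 = 1)
O = -2250 (O = (29 + 1)*(-75) = 30*(-75) = -2250)
k(A, Z) = A (k(A, Z) = A + 0 = A)
(O + k(22, -46)) - 3300 = (-2250 + 22) - 3300 = -2228 - 3300 = -5528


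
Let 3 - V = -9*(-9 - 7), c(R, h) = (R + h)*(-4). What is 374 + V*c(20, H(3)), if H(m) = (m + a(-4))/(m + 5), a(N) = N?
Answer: 23167/2 ≈ 11584.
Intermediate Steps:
H(m) = (-4 + m)/(5 + m) (H(m) = (m - 4)/(m + 5) = (-4 + m)/(5 + m))
c(R, h) = -4*R - 4*h
V = -141 (V = 3 - (-9)*(-9 - 7) = 3 - (-9)*(-16) = 3 - 1*144 = 3 - 144 = -141)
374 + V*c(20, H(3)) = 374 - 141*(-4*20 - 4*(-4 + 3)/(5 + 3)) = 374 - 141*(-80 - 4*(-1)/8) = 374 - 141*(-80 - (-1)/2) = 374 - 141*(-80 - 4*(-1/8)) = 374 - 141*(-80 + 1/2) = 374 - 141*(-159/2) = 374 + 22419/2 = 23167/2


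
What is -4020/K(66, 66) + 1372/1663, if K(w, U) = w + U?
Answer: -542013/18293 ≈ -29.630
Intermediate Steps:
K(w, U) = U + w
-4020/K(66, 66) + 1372/1663 = -4020/(66 + 66) + 1372/1663 = -4020/132 + 1372*(1/1663) = -4020*1/132 + 1372/1663 = -335/11 + 1372/1663 = -542013/18293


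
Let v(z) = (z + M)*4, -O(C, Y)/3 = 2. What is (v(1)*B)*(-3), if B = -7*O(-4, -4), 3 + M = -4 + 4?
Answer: 1008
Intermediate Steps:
M = -3 (M = -3 + (-4 + 4) = -3 + 0 = -3)
O(C, Y) = -6 (O(C, Y) = -3*2 = -6)
v(z) = -12 + 4*z (v(z) = (z - 3)*4 = (-3 + z)*4 = -12 + 4*z)
B = 42 (B = -7*(-6) = 42)
(v(1)*B)*(-3) = ((-12 + 4*1)*42)*(-3) = ((-12 + 4)*42)*(-3) = -8*42*(-3) = -336*(-3) = 1008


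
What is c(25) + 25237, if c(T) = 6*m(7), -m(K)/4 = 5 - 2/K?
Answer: 175867/7 ≈ 25124.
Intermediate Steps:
m(K) = -20 + 8/K (m(K) = -4*(5 - 2/K) = -20 + 8/K)
c(T) = -792/7 (c(T) = 6*(-20 + 8/7) = 6*(-132/7) = -792/7)
c(25) + 25237 = -792/7 + 25237 = 175867/7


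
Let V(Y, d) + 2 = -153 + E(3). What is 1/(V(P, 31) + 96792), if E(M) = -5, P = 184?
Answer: 1/96632 ≈ 1.0349e-5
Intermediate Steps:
V(Y, d) = -160 (V(Y, d) = -2 + (-153 - 5) = -2 - 158 = -160)
1/(V(P, 31) + 96792) = 1/(-160 + 96792) = 1/96632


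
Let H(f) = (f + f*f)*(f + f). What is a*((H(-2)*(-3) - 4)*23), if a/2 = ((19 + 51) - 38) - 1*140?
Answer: -99360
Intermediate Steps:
H(f) = 2*f*(f + f²) (H(f) = (f + f²)*(2*f) = 2*f*(f + f²))
a = -216 (a = 2*(((19 + 51) - 38) - 1*140) = 2*((70 - 38) - 140) = 2*(32 - 140) = 2*(-108) = -216)
a*((H(-2)*(-3) - 4)*23) = -216*((2*(-2)²*(1 - 2))*(-3) - 4)*23 = -216*((2*4*(-1))*(-3) - 4)*23 = -216*(-8*(-3) - 4)*23 = -216*(24 - 4)*23 = -4320*23 = -216*460 = -99360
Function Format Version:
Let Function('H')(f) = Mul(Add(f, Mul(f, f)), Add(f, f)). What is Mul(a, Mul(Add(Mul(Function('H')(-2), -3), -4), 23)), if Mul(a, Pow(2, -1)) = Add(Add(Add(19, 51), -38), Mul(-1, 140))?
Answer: -99360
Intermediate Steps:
Function('H')(f) = Mul(2, f, Add(f, Pow(f, 2))) (Function('H')(f) = Mul(Add(f, Pow(f, 2)), Mul(2, f)) = Mul(2, f, Add(f, Pow(f, 2))))
a = -216 (a = Mul(2, Add(Add(Add(19, 51), -38), Mul(-1, 140))) = Mul(2, Add(Add(70, -38), -140)) = Mul(2, Add(32, -140)) = Mul(2, -108) = -216)
Mul(a, Mul(Add(Mul(Function('H')(-2), -3), -4), 23)) = Mul(-216, Mul(Add(Mul(Mul(2, Pow(-2, 2), Add(1, -2)), -3), -4), 23)) = Mul(-216, Mul(Add(Mul(Mul(2, 4, -1), -3), -4), 23)) = Mul(-216, Mul(Add(Mul(-8, -3), -4), 23)) = Mul(-216, Mul(Add(24, -4), 23)) = Mul(-216, Mul(20, 23)) = Mul(-216, 460) = -99360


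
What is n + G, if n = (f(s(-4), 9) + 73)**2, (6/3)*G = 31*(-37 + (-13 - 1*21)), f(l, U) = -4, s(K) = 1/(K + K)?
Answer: 7321/2 ≈ 3660.5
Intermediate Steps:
s(K) = 1/(2*K)
G = -2201/2 (G = (31*(-37 + (-13 - 1*21)))/2 = (31*(-37 + (-13 - 21)))/2 = (31*(-37 - 34))/2 = (31*(-71))/2 = (1/2)*(-2201) = -2201/2 ≈ -1100.5)
n = 4761 (n = (-4 + 73)**2 = 69**2 = 4761)
n + G = 4761 - 2201/2 = 7321/2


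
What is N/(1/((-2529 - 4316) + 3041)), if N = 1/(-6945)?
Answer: 1268/2315 ≈ 0.54773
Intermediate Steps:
N = -1/6945 ≈ -0.00014399
N/(1/((-2529 - 4316) + 3041)) = -1/(6945*(1/((-2529 - 4316) + 3041))) = -1/(6945*(1/(-6845 + 3041))) = -1/(6945*(1/(-3804))) = -1/(6945*(-1/3804)) = -1/6945*(-3804) = 1268/2315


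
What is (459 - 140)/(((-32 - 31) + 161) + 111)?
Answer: 29/19 ≈ 1.5263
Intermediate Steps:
(459 - 140)/(((-32 - 31) + 161) + 111) = 319/((-63 + 161) + 111) = 319/(98 + 111) = 319/209 = 319*(1/209) = 29/19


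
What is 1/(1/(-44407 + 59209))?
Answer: 14802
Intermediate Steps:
1/(1/(-44407 + 59209)) = 1/(1/14802) = 14802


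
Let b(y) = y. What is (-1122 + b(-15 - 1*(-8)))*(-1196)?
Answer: 1350284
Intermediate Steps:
(-1122 + b(-15 - 1*(-8)))*(-1196) = (-1122 + (-15 - 1*(-8)))*(-1196) = (-1122 + (-15 + 8))*(-1196) = (-1122 - 7)*(-1196) = -1129*(-1196) = 1350284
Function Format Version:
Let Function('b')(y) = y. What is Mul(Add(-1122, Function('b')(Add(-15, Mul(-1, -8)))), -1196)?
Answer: 1350284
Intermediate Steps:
Mul(Add(-1122, Function('b')(Add(-15, Mul(-1, -8)))), -1196) = Mul(Add(-1122, Add(-15, Mul(-1, -8))), -1196) = Mul(Add(-1122, Add(-15, 8)), -1196) = Mul(Add(-1122, -7), -1196) = Mul(-1129, -1196) = 1350284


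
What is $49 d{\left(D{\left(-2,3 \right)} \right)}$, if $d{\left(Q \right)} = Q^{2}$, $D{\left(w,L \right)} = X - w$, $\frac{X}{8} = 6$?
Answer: $122500$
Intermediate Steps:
$X = 48$ ($X = 8 \cdot 6 = 48$)
$D{\left(w,L \right)} = 48 - w$
$49 d{\left(D{\left(-2,3 \right)} \right)} = 49 \left(48 - -2\right)^{2} = 49 \left(48 + 2\right)^{2} = 49 \cdot 50^{2} = 49 \cdot 2500 = 122500$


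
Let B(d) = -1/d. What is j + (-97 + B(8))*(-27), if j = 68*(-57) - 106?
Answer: -10877/8 ≈ -1359.6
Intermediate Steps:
j = -3982 (j = -3876 - 106 = -3982)
j + (-97 + B(8))*(-27) = -3982 + (-97 - 1/8)*(-27) = -3982 + (-97 - 1*⅛)*(-27) = -3982 + (-97 - ⅛)*(-27) = -3982 - 777/8*(-27) = -3982 + 20979/8 = -10877/8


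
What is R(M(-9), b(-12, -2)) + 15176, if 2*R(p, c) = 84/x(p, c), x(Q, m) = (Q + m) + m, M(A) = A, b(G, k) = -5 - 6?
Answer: 470414/31 ≈ 15175.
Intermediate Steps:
b(G, k) = -11
x(Q, m) = Q + 2*m
R(p, c) = 42/(p + 2*c) (R(p, c) = (84/(p + 2*c))/2 = 42/(p + 2*c))
R(M(-9), b(-12, -2)) + 15176 = 42/(-9 + 2*(-11)) + 15176 = 42/(-9 - 22) + 15176 = 42/(-31) + 15176 = 42*(-1/31) + 15176 = -42/31 + 15176 = 470414/31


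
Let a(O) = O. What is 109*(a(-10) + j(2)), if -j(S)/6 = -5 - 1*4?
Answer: 4796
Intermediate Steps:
j(S) = 54 (j(S) = -6*(-5 - 1*4) = -6*(-5 - 4) = -6*(-9) = 54)
109*(a(-10) + j(2)) = 109*(-10 + 54) = 109*44 = 4796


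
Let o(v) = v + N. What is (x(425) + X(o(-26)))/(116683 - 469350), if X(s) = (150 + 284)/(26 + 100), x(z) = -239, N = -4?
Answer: 2120/3174003 ≈ 0.00066793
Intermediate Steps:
o(v) = -4 + v (o(v) = v - 4 = -4 + v)
X(s) = 31/9 (X(s) = 434/126 = 434*(1/126) = 31/9)
(x(425) + X(o(-26)))/(116683 - 469350) = (-239 + 31/9)/(116683 - 469350) = -2120/9/(-352667) = -2120/9*(-1/352667) = 2120/3174003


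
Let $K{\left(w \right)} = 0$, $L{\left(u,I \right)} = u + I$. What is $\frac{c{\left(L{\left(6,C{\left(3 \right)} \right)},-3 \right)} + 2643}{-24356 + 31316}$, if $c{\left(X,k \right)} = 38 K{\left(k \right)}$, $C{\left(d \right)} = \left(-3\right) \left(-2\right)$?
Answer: $\frac{881}{2320} \approx 0.37974$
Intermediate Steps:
$C{\left(d \right)} = 6$
$L{\left(u,I \right)} = I + u$
$c{\left(X,k \right)} = 0$ ($c{\left(X,k \right)} = 38 \cdot 0 = 0$)
$\frac{c{\left(L{\left(6,C{\left(3 \right)} \right)},-3 \right)} + 2643}{-24356 + 31316} = \frac{0 + 2643}{-24356 + 31316} = \frac{2643}{6960} = 2643 \cdot \frac{1}{6960} = \frac{881}{2320}$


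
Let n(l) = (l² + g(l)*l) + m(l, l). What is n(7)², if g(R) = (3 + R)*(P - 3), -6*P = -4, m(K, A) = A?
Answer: 103684/9 ≈ 11520.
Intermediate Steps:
P = ⅔ (P = -⅙*(-4) = ⅔ ≈ 0.66667)
g(R) = -7 - 7*R/3 (g(R) = (3 + R)*(⅔ - 3) = (3 + R)*(-7/3) = -7 - 7*R/3)
n(l) = l + l² + l*(-7 - 7*l/3) (n(l) = (l² + (-7 - 7*l/3)*l) + l = (l² + l*(-7 - 7*l/3)) + l = l + l² + l*(-7 - 7*l/3))
n(7)² = ((⅔)*7*(-9 - 2*7))² = ((⅔)*7*(-9 - 14))² = ((⅔)*7*(-23))² = (-322/3)² = 103684/9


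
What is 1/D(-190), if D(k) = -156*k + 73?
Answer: 1/29713 ≈ 3.3655e-5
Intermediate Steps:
D(k) = 73 - 156*k
1/D(-190) = 1/(73 - 156*(-190)) = 1/(73 + 29640) = 1/29713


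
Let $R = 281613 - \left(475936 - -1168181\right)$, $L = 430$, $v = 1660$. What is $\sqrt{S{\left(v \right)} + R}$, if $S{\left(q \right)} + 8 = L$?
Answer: $i \sqrt{1362082} \approx 1167.1 i$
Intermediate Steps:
$R = -1362504$ ($R = 281613 - \left(475936 + 1168181\right) = 281613 - 1644117 = -1362504$)
$S{\left(q \right)} = 422$ ($S{\left(q \right)} = -8 + 430 = 422$)
$\sqrt{S{\left(v \right)} + R} = \sqrt{422 - 1362504} = \sqrt{-1362082} = i \sqrt{1362082}$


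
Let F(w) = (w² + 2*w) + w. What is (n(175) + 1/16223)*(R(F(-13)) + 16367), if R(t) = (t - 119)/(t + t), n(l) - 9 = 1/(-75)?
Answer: 15510162283829/105449500 ≈ 1.4709e+5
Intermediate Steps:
n(l) = 674/75 (n(l) = 9 + 1/(-75) = 9 - 1/75 = 674/75)
F(w) = w² + 3*w
R(t) = (-119 + t)/(2*t) (R(t) = (-119 + t)/((2*t)) = (-119 + t)*(1/(2*t)) = (-119 + t)/(2*t))
(n(175) + 1/16223)*(R(F(-13)) + 16367) = (674/75 + 1/16223)*((-119 - 13*(3 - 13))/(2*((-13*(3 - 13)))) + 16367) = (674/75 + 1/16223)*((-119 - 13*(-10))/(2*((-13*(-10)))) + 16367) = 10934377*((½)*(-119 + 130)/130 + 16367)/1216725 = 10934377*((½)*(1/130)*11 + 16367)/1216725 = 10934377*(11/260 + 16367)/1216725 = (10934377/1216725)*(4255431/260) = 15510162283829/105449500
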